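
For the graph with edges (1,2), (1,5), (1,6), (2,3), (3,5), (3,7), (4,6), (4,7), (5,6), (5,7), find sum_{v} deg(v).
20 (handshake: sum of degrees = 2|E| = 2 x 10 = 20)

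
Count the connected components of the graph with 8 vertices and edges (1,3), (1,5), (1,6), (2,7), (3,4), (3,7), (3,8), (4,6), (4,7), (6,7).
1 (components: {1, 2, 3, 4, 5, 6, 7, 8})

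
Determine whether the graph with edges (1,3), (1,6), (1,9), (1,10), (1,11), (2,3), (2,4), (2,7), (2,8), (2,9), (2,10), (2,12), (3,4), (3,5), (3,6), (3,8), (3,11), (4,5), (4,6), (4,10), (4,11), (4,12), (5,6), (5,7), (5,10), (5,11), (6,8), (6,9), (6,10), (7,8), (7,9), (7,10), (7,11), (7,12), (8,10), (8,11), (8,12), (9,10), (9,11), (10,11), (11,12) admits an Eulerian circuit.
No (10 vertices have odd degree: {1, 2, 3, 4, 6, 7, 8, 10, 11, 12}; Eulerian circuit requires 0)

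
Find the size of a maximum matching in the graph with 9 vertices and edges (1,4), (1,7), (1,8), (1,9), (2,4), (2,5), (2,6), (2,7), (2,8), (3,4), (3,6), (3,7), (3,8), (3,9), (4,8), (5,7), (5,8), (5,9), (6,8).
4 (matching: (1,7), (2,6), (3,9), (4,8); upper bound floor(n/2) = floor(9/2) = 4)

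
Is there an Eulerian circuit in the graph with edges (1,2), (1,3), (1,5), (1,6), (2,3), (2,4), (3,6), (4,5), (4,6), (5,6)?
No (4 vertices have odd degree: {2, 3, 4, 5}; Eulerian circuit requires 0)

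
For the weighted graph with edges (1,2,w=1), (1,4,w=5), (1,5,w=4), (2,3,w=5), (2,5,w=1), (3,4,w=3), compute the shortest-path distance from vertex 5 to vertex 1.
2 (path: 5 -> 2 -> 1; weights 1 + 1 = 2)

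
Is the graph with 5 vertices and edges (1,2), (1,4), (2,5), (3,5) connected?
Yes (BFS from 1 visits [1, 2, 4, 5, 3] — all 5 vertices reached)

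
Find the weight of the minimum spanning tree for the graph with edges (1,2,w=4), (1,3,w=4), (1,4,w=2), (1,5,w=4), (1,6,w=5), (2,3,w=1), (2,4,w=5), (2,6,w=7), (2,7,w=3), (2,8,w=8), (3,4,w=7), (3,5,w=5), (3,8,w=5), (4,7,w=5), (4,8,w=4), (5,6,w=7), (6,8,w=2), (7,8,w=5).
20 (MST edges: (1,2,w=4), (1,4,w=2), (1,5,w=4), (2,3,w=1), (2,7,w=3), (4,8,w=4), (6,8,w=2); sum of weights 4 + 2 + 4 + 1 + 3 + 4 + 2 = 20)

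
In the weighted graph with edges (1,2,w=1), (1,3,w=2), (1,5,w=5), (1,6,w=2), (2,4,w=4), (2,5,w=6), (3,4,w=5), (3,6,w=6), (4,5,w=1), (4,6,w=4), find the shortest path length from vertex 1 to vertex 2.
1 (path: 1 -> 2; weights 1 = 1)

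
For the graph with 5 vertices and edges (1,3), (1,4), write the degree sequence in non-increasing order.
[2, 1, 1, 0, 0] (degrees: deg(1)=2, deg(2)=0, deg(3)=1, deg(4)=1, deg(5)=0)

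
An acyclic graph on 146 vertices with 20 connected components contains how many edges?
126 (Each of the 20 component trees on V_i vertices has V_i - 1 edges; summing gives V - C = 146 - 20 = 126)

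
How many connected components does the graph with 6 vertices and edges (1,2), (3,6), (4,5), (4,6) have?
2 (components: {1, 2}, {3, 4, 5, 6})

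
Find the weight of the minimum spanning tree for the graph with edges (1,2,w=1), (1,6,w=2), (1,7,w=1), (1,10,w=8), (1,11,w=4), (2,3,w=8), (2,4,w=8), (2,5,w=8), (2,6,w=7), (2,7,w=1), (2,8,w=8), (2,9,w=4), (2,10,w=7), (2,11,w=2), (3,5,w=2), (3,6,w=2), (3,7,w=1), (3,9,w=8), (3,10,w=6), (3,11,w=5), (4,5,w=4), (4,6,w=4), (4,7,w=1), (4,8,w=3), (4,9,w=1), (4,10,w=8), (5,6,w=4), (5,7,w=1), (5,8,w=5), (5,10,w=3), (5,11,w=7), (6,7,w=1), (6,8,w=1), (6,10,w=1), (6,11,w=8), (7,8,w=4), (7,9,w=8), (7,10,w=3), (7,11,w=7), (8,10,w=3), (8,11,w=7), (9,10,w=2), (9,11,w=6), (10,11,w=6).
11 (MST edges: (1,2,w=1), (1,7,w=1), (2,11,w=2), (3,7,w=1), (4,7,w=1), (4,9,w=1), (5,7,w=1), (6,7,w=1), (6,8,w=1), (6,10,w=1); sum of weights 1 + 1 + 2 + 1 + 1 + 1 + 1 + 1 + 1 + 1 = 11)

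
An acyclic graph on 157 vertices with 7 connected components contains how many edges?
150 (Each of the 7 component trees on V_i vertices has V_i - 1 edges; summing gives V - C = 157 - 7 = 150)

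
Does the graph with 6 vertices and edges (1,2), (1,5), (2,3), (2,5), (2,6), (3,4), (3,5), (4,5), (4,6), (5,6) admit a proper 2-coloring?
No (odd cycle of length 3: 2 -> 1 -> 5 -> 2)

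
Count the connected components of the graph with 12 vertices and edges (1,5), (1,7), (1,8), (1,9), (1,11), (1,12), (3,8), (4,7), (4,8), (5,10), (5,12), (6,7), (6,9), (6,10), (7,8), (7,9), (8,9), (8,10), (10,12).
2 (components: {1, 3, 4, 5, 6, 7, 8, 9, 10, 11, 12}, {2})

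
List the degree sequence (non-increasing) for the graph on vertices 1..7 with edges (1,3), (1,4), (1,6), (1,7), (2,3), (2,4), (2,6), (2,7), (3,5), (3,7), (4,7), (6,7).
[5, 4, 4, 4, 3, 3, 1] (degrees: deg(1)=4, deg(2)=4, deg(3)=4, deg(4)=3, deg(5)=1, deg(6)=3, deg(7)=5)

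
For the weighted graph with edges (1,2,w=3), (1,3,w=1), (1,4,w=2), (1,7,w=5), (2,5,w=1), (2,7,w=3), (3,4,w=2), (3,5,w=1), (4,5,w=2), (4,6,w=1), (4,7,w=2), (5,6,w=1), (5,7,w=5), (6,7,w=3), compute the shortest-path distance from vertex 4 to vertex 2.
3 (path: 4 -> 5 -> 2; weights 2 + 1 = 3)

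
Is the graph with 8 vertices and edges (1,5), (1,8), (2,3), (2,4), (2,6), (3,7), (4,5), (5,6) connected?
Yes (BFS from 1 visits [1, 5, 8, 4, 6, 2, 3, 7] — all 8 vertices reached)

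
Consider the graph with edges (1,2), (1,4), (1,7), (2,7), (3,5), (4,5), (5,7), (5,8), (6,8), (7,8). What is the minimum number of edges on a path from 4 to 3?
2 (path: 4 -> 5 -> 3, 2 edges)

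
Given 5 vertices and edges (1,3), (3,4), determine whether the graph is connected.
No, it has 3 components: {1, 3, 4}, {2}, {5}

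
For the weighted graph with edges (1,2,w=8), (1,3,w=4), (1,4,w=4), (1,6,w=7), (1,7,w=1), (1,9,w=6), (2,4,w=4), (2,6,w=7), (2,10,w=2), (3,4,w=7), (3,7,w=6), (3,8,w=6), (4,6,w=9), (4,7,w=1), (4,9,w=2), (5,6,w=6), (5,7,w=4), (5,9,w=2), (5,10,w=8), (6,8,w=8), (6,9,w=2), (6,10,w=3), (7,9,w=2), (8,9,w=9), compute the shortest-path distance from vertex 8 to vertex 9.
9 (path: 8 -> 9; weights 9 = 9)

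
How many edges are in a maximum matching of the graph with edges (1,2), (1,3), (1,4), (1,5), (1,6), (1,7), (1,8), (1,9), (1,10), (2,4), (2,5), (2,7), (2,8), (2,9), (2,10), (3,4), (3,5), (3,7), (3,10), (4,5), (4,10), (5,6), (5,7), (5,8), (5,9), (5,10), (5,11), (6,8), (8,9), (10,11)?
5 (matching: (1,7), (2,4), (5,6), (8,9), (10,11); upper bound floor(n/2) = floor(11/2) = 5)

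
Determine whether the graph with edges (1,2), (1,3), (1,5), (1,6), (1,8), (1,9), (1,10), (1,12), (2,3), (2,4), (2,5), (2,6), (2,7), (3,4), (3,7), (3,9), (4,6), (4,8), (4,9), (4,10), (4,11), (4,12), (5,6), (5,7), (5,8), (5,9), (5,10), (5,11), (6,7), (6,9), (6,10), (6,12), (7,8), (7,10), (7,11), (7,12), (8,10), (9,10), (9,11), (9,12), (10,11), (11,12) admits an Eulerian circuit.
No (2 vertices have odd degree: {3, 8}; Eulerian circuit requires 0)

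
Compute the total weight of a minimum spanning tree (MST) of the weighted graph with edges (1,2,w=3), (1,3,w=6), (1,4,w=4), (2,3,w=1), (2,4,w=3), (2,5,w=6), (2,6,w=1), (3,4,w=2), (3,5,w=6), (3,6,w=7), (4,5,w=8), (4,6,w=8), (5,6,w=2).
9 (MST edges: (1,2,w=3), (2,3,w=1), (2,6,w=1), (3,4,w=2), (5,6,w=2); sum of weights 3 + 1 + 1 + 2 + 2 = 9)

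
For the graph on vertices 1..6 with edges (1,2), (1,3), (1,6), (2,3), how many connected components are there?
3 (components: {1, 2, 3, 6}, {4}, {5})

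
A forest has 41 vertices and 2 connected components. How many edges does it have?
39 (Each of the 2 component trees on V_i vertices has V_i - 1 edges; summing gives V - C = 41 - 2 = 39)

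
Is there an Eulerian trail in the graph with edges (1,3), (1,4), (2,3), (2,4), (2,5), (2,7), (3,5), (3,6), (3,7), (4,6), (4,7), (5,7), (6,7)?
No (4 vertices have odd degree: {3, 5, 6, 7}; Eulerian path requires 0 or 2)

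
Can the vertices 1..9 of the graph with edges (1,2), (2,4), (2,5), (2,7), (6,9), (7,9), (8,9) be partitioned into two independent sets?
Yes. Partition: {1, 3, 4, 5, 6, 7, 8}, {2, 9}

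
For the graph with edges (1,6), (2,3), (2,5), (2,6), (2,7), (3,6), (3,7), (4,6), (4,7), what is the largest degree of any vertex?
4 (attained at vertices 2, 6)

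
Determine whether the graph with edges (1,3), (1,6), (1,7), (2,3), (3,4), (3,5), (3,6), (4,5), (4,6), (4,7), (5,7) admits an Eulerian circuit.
No (6 vertices have odd degree: {1, 2, 3, 5, 6, 7}; Eulerian circuit requires 0)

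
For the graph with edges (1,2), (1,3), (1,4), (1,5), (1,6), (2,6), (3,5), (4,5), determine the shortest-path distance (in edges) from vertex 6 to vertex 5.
2 (path: 6 -> 1 -> 5, 2 edges)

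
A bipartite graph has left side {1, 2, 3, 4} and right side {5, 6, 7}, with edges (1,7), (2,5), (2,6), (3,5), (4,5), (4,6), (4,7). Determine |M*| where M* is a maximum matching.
3 (matching: (1,7), (2,6), (3,5); upper bound min(|L|,|R|) = min(4,3) = 3)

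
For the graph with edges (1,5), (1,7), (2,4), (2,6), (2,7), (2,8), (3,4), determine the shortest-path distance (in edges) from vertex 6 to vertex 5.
4 (path: 6 -> 2 -> 7 -> 1 -> 5, 4 edges)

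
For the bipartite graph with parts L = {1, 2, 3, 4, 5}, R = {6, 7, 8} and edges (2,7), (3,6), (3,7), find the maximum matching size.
2 (matching: (2,7), (3,6); upper bound min(|L|,|R|) = min(5,3) = 3)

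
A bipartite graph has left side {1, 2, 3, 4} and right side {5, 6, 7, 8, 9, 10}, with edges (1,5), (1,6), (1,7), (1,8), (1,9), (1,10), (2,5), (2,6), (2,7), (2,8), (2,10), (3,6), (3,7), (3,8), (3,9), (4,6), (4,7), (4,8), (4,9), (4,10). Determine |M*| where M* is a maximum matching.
4 (matching: (1,10), (2,8), (3,9), (4,7); upper bound min(|L|,|R|) = min(4,6) = 4)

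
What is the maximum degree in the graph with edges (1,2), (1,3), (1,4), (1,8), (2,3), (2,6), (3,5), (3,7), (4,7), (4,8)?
4 (attained at vertices 1, 3)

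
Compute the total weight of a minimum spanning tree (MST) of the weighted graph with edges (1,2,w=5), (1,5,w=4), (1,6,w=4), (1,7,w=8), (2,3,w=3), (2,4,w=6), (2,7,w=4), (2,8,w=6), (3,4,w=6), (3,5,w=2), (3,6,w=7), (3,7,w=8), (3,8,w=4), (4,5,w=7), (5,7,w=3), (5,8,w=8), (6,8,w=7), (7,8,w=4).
26 (MST edges: (1,5,w=4), (1,6,w=4), (2,3,w=3), (2,4,w=6), (3,5,w=2), (3,8,w=4), (5,7,w=3); sum of weights 4 + 4 + 3 + 6 + 2 + 4 + 3 = 26)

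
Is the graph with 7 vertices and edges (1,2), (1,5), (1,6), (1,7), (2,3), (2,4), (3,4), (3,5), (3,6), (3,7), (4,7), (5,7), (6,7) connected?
Yes (BFS from 1 visits [1, 2, 5, 6, 7, 3, 4] — all 7 vertices reached)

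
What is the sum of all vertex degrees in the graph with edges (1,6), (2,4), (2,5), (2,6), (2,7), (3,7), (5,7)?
14 (handshake: sum of degrees = 2|E| = 2 x 7 = 14)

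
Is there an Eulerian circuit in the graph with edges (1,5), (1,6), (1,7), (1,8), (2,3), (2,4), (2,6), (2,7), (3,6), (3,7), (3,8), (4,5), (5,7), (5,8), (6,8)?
Yes (the graph is connected and all 8 vertices have even degree)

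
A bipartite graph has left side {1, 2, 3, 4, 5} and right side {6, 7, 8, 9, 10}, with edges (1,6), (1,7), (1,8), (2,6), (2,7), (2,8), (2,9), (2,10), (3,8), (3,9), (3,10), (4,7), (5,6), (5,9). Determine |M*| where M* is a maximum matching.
5 (matching: (1,8), (2,10), (3,9), (4,7), (5,6); upper bound min(|L|,|R|) = min(5,5) = 5)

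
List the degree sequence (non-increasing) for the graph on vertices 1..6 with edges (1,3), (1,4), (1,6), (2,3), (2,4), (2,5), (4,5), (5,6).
[3, 3, 3, 3, 2, 2] (degrees: deg(1)=3, deg(2)=3, deg(3)=2, deg(4)=3, deg(5)=3, deg(6)=2)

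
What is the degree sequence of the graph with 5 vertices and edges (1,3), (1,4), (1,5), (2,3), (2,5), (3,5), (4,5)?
[4, 3, 3, 2, 2] (degrees: deg(1)=3, deg(2)=2, deg(3)=3, deg(4)=2, deg(5)=4)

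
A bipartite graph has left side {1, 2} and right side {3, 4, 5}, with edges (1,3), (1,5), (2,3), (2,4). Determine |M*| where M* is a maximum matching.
2 (matching: (1,5), (2,4); upper bound min(|L|,|R|) = min(2,3) = 2)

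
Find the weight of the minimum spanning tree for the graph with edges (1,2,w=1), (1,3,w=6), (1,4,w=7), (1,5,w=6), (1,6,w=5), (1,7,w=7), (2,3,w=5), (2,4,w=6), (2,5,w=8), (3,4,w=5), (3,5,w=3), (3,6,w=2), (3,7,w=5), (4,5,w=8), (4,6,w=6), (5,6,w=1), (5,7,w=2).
16 (MST edges: (1,2,w=1), (1,6,w=5), (3,4,w=5), (3,6,w=2), (5,6,w=1), (5,7,w=2); sum of weights 1 + 5 + 5 + 2 + 1 + 2 = 16)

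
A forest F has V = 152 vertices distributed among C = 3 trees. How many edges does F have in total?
149 (Each of the 3 component trees on V_i vertices has V_i - 1 edges; summing gives V - C = 152 - 3 = 149)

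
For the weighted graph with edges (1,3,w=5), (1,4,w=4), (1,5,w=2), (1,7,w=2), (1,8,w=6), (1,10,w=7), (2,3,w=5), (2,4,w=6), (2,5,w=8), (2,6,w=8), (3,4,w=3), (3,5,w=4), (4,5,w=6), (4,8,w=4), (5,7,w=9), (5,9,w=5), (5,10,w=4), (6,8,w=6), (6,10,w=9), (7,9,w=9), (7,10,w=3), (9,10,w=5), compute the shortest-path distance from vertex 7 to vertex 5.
4 (path: 7 -> 1 -> 5; weights 2 + 2 = 4)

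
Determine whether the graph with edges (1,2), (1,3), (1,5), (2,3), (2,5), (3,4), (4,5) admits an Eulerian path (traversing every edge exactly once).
No (4 vertices have odd degree: {1, 2, 3, 5}; Eulerian path requires 0 or 2)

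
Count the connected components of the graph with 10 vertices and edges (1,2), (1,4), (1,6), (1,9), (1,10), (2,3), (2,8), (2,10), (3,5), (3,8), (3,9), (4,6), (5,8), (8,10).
2 (components: {1, 2, 3, 4, 5, 6, 8, 9, 10}, {7})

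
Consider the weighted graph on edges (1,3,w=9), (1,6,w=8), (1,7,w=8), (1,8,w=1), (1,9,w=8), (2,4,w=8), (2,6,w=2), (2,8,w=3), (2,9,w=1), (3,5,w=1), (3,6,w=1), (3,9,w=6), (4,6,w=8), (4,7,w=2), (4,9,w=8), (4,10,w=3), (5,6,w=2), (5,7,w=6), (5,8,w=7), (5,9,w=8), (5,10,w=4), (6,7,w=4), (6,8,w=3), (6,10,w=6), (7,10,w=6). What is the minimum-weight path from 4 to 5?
7 (path: 4 -> 10 -> 5; weights 3 + 4 = 7)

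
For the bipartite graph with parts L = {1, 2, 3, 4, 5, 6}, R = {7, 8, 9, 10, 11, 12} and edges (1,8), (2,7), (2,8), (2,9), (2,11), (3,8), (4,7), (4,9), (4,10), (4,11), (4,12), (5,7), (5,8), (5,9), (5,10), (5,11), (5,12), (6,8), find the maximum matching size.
4 (matching: (1,8), (2,11), (4,12), (5,10); upper bound min(|L|,|R|) = min(6,6) = 6)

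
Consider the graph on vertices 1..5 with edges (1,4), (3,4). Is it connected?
No, it has 3 components: {1, 3, 4}, {2}, {5}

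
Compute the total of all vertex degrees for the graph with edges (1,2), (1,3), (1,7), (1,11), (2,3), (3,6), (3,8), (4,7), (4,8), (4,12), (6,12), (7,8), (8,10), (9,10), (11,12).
30 (handshake: sum of degrees = 2|E| = 2 x 15 = 30)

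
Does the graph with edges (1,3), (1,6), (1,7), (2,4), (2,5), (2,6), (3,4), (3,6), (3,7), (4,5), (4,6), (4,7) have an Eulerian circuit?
No (4 vertices have odd degree: {1, 2, 4, 7}; Eulerian circuit requires 0)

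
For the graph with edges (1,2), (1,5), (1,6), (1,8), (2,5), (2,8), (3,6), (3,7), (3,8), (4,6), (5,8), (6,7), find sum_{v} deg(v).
24 (handshake: sum of degrees = 2|E| = 2 x 12 = 24)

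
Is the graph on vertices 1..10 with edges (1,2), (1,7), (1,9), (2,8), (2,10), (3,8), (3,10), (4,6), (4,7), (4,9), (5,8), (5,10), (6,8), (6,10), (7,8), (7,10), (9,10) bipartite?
Yes. Partition: {1, 4, 8, 10}, {2, 3, 5, 6, 7, 9}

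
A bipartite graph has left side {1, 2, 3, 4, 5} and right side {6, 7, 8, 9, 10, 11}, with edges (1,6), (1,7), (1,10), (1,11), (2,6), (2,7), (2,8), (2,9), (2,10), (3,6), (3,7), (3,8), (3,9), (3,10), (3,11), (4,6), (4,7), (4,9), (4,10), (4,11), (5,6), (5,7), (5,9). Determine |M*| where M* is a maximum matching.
5 (matching: (1,11), (2,10), (3,8), (4,9), (5,7); upper bound min(|L|,|R|) = min(5,6) = 5)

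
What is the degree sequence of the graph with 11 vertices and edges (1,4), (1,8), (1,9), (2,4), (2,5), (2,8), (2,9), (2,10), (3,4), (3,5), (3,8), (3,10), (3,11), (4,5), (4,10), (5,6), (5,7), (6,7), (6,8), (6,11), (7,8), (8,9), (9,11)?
[6, 5, 5, 5, 5, 4, 4, 3, 3, 3, 3] (degrees: deg(1)=3, deg(2)=5, deg(3)=5, deg(4)=5, deg(5)=5, deg(6)=4, deg(7)=3, deg(8)=6, deg(9)=4, deg(10)=3, deg(11)=3)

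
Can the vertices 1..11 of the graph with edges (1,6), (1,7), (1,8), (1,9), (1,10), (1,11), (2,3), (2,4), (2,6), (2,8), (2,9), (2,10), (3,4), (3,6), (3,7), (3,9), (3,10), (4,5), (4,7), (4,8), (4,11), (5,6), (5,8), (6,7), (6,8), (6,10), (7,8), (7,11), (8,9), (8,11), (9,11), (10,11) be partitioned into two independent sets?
No (odd cycle of length 3: 8 -> 1 -> 9 -> 8)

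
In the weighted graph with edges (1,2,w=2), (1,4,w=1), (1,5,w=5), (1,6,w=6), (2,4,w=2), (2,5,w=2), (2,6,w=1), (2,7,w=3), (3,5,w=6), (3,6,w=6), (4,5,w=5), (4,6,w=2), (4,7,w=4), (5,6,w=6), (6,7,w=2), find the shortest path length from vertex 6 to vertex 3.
6 (path: 6 -> 3; weights 6 = 6)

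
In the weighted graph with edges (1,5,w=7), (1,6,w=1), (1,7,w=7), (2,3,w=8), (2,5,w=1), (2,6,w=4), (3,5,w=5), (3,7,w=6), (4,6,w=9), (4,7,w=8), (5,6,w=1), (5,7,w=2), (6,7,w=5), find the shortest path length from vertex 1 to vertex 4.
10 (path: 1 -> 6 -> 4; weights 1 + 9 = 10)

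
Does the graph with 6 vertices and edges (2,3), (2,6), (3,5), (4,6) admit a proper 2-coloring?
Yes. Partition: {1, 2, 4, 5}, {3, 6}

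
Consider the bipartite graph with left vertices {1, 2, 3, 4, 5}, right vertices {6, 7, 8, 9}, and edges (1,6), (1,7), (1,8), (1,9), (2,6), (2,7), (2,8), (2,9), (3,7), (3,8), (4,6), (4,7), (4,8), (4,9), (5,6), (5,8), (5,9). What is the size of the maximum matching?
4 (matching: (1,9), (2,8), (3,7), (4,6); upper bound min(|L|,|R|) = min(5,4) = 4)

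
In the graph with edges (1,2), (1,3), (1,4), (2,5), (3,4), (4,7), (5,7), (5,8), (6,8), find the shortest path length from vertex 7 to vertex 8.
2 (path: 7 -> 5 -> 8, 2 edges)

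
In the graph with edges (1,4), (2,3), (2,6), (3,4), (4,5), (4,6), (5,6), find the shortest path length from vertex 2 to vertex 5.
2 (path: 2 -> 6 -> 5, 2 edges)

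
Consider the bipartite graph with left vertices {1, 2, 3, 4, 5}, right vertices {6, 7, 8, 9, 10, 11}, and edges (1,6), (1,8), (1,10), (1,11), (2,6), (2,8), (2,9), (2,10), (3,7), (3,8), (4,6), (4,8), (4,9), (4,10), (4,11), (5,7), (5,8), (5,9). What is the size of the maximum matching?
5 (matching: (1,11), (2,10), (3,8), (4,9), (5,7); upper bound min(|L|,|R|) = min(5,6) = 5)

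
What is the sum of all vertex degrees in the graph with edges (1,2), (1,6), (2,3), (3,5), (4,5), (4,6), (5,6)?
14 (handshake: sum of degrees = 2|E| = 2 x 7 = 14)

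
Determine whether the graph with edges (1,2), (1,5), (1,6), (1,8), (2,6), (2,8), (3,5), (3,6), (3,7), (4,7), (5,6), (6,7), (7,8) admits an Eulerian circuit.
No (6 vertices have odd degree: {2, 3, 4, 5, 6, 8}; Eulerian circuit requires 0)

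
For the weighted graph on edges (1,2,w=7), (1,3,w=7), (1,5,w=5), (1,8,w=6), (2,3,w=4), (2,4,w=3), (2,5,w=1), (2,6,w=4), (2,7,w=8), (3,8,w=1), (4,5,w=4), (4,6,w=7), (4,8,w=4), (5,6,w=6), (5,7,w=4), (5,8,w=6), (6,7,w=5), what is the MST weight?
22 (MST edges: (1,5,w=5), (2,3,w=4), (2,4,w=3), (2,5,w=1), (2,6,w=4), (3,8,w=1), (5,7,w=4); sum of weights 5 + 4 + 3 + 1 + 4 + 1 + 4 = 22)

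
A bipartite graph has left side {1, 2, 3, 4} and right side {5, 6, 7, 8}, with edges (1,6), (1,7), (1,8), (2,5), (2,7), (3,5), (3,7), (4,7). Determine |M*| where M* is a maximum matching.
3 (matching: (1,8), (2,7), (3,5); upper bound min(|L|,|R|) = min(4,4) = 4)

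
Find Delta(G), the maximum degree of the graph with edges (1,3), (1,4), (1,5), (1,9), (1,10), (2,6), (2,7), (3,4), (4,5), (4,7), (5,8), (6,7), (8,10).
5 (attained at vertex 1)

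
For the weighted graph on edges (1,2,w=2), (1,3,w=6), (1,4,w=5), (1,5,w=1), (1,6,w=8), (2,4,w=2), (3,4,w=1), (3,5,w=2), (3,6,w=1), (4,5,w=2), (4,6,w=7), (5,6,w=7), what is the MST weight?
7 (MST edges: (1,2,w=2), (1,5,w=1), (2,4,w=2), (3,4,w=1), (3,6,w=1); sum of weights 2 + 1 + 2 + 1 + 1 = 7)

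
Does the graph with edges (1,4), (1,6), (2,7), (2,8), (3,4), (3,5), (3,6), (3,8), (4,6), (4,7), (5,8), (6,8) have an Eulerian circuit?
Yes (the graph is connected and all 8 vertices have even degree)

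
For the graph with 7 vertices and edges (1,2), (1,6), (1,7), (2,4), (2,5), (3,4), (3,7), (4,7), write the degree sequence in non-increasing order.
[3, 3, 3, 3, 2, 1, 1] (degrees: deg(1)=3, deg(2)=3, deg(3)=2, deg(4)=3, deg(5)=1, deg(6)=1, deg(7)=3)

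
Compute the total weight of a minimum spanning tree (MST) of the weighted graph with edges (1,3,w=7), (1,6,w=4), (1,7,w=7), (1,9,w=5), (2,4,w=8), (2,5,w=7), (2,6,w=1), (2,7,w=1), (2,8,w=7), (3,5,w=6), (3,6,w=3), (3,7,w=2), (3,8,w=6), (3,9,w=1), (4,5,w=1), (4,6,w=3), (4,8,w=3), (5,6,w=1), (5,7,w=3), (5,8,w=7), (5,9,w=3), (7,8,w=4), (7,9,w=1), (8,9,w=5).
13 (MST edges: (1,6,w=4), (2,6,w=1), (2,7,w=1), (3,9,w=1), (4,5,w=1), (4,8,w=3), (5,6,w=1), (7,9,w=1); sum of weights 4 + 1 + 1 + 1 + 1 + 3 + 1 + 1 = 13)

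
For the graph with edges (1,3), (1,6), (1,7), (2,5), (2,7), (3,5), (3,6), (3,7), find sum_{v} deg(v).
16 (handshake: sum of degrees = 2|E| = 2 x 8 = 16)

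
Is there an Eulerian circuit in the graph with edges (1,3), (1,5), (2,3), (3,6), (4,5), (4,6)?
No (2 vertices have odd degree: {2, 3}; Eulerian circuit requires 0)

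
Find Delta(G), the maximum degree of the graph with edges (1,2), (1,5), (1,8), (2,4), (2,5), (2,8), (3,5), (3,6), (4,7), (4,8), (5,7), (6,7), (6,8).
4 (attained at vertices 2, 5, 8)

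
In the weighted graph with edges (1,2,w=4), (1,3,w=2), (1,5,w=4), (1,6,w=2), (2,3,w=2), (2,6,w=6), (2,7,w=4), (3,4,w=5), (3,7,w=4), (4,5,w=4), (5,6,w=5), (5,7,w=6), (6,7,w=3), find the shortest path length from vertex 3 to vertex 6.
4 (path: 3 -> 1 -> 6; weights 2 + 2 = 4)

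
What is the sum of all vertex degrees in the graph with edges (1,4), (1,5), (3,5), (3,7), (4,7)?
10 (handshake: sum of degrees = 2|E| = 2 x 5 = 10)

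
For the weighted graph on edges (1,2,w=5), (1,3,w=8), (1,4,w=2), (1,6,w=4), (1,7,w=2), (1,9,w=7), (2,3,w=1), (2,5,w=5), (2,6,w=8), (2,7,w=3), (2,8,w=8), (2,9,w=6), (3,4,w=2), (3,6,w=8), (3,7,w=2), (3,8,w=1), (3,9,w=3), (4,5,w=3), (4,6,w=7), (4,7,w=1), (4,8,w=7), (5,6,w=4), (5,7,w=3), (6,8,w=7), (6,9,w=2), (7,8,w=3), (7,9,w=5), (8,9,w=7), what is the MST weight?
15 (MST edges: (1,4,w=2), (2,3,w=1), (3,4,w=2), (3,8,w=1), (3,9,w=3), (4,5,w=3), (4,7,w=1), (6,9,w=2); sum of weights 2 + 1 + 2 + 1 + 3 + 3 + 1 + 2 = 15)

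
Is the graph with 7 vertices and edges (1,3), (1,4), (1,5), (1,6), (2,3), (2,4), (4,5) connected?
No, it has 2 components: {1, 2, 3, 4, 5, 6}, {7}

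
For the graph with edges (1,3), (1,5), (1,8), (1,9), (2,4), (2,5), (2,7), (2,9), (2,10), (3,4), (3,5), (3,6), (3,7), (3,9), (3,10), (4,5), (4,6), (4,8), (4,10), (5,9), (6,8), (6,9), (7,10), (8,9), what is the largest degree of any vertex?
7 (attained at vertex 3)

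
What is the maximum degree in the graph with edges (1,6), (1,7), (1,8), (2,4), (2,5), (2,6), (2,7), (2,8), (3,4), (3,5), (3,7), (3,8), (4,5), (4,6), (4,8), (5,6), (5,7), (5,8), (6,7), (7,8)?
6 (attained at vertices 5, 7, 8)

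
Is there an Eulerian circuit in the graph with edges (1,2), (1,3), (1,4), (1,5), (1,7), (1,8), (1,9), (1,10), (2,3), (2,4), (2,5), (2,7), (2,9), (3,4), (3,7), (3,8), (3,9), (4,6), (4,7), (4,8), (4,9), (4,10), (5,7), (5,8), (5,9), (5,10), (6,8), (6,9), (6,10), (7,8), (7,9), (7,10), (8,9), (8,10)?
Yes (the graph is connected and all 10 vertices have even degree)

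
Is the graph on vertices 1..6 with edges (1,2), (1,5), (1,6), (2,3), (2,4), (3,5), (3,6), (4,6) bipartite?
Yes. Partition: {1, 3, 4}, {2, 5, 6}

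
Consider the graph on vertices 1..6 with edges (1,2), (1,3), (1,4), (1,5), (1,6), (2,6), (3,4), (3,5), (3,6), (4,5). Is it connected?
Yes (BFS from 1 visits [1, 2, 3, 4, 5, 6] — all 6 vertices reached)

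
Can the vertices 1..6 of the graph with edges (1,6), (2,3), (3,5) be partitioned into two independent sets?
Yes. Partition: {1, 2, 4, 5}, {3, 6}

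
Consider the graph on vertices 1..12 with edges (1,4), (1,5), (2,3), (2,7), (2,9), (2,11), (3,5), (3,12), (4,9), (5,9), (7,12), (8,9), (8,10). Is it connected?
No, it has 2 components: {1, 2, 3, 4, 5, 7, 8, 9, 10, 11, 12}, {6}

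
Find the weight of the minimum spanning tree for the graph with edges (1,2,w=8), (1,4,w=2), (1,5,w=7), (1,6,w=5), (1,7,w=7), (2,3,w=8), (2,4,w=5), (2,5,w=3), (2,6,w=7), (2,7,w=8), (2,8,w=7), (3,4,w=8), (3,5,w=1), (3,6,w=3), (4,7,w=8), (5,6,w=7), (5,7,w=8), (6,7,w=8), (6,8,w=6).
27 (MST edges: (1,4,w=2), (1,6,w=5), (1,7,w=7), (2,5,w=3), (3,5,w=1), (3,6,w=3), (6,8,w=6); sum of weights 2 + 5 + 7 + 3 + 1 + 3 + 6 = 27)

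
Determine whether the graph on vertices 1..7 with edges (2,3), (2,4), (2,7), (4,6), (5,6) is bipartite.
Yes. Partition: {1, 2, 6}, {3, 4, 5, 7}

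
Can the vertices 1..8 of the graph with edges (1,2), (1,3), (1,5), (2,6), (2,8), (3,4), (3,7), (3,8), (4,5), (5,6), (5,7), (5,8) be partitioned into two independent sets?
Yes. Partition: {1, 4, 6, 7, 8}, {2, 3, 5}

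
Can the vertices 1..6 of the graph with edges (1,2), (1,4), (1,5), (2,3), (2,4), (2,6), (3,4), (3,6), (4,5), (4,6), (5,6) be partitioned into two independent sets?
No (odd cycle of length 3: 4 -> 1 -> 2 -> 4)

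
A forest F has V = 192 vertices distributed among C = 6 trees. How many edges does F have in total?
186 (Each of the 6 component trees on V_i vertices has V_i - 1 edges; summing gives V - C = 192 - 6 = 186)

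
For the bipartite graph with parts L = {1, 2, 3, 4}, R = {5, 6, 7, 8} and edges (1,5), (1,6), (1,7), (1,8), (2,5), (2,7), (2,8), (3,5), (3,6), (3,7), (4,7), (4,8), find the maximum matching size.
4 (matching: (1,8), (2,5), (3,6), (4,7); upper bound min(|L|,|R|) = min(4,4) = 4)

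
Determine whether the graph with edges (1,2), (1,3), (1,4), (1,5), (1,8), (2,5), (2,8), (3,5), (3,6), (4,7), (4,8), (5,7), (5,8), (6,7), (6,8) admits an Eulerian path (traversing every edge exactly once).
No (8 vertices have odd degree: {1, 2, 3, 4, 5, 6, 7, 8}; Eulerian path requires 0 or 2)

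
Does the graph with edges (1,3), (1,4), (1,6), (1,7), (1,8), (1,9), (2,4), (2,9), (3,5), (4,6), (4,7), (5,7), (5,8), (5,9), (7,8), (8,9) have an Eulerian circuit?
Yes (the graph is connected and all 9 vertices have even degree)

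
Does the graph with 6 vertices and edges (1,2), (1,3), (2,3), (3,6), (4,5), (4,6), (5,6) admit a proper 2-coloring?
No (odd cycle of length 3: 2 -> 1 -> 3 -> 2)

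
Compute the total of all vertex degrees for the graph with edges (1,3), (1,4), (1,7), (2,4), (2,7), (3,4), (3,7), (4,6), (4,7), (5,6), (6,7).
22 (handshake: sum of degrees = 2|E| = 2 x 11 = 22)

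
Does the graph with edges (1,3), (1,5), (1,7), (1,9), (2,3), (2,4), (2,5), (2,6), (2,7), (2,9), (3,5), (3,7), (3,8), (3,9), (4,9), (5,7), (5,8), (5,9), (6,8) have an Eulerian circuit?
No (2 vertices have odd degree: {8, 9}; Eulerian circuit requires 0)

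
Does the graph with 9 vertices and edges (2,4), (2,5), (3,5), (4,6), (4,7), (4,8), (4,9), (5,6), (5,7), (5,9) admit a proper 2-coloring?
Yes. Partition: {1, 2, 3, 6, 7, 8, 9}, {4, 5}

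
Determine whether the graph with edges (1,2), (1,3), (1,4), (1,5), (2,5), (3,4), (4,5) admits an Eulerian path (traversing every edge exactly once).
Yes (the graph is connected and exactly 2 vertices have odd degree: {4, 5}; any Eulerian path must start and end at those)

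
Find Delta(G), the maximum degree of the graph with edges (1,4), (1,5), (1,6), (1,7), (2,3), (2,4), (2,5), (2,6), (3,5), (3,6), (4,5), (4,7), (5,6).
5 (attained at vertex 5)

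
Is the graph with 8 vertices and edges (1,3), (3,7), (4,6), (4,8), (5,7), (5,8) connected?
No, it has 2 components: {1, 3, 4, 5, 6, 7, 8}, {2}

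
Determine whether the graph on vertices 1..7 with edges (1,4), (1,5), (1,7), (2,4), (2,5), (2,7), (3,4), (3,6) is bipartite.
Yes. Partition: {1, 2, 3}, {4, 5, 6, 7}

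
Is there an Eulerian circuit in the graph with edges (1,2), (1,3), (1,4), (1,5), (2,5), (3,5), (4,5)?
Yes (the graph is connected and all 5 vertices have even degree)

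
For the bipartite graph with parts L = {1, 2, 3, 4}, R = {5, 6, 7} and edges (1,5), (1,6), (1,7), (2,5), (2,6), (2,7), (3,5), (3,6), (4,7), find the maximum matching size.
3 (matching: (1,7), (2,6), (3,5); upper bound min(|L|,|R|) = min(4,3) = 3)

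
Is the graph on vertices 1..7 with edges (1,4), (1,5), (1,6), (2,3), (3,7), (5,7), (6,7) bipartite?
Yes. Partition: {1, 2, 7}, {3, 4, 5, 6}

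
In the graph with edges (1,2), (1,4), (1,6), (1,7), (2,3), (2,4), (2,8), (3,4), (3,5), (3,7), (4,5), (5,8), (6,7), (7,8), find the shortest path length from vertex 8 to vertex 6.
2 (path: 8 -> 7 -> 6, 2 edges)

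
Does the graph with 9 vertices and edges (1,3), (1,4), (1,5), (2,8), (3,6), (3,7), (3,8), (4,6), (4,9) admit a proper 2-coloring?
Yes. Partition: {1, 6, 7, 8, 9}, {2, 3, 4, 5}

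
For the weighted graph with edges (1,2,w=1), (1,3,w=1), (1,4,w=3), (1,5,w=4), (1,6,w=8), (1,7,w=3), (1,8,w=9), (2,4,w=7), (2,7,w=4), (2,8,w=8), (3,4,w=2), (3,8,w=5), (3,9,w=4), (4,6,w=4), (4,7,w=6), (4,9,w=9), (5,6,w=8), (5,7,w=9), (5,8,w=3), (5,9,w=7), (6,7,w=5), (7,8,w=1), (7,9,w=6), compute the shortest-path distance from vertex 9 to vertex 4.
6 (path: 9 -> 3 -> 4; weights 4 + 2 = 6)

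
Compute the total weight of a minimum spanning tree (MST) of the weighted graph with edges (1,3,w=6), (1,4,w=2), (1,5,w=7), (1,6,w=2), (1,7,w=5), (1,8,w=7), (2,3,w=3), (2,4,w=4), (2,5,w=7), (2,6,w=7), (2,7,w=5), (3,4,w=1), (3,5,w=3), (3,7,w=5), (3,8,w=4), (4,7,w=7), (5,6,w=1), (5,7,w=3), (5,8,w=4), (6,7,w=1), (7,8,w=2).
12 (MST edges: (1,4,w=2), (1,6,w=2), (2,3,w=3), (3,4,w=1), (5,6,w=1), (6,7,w=1), (7,8,w=2); sum of weights 2 + 2 + 3 + 1 + 1 + 1 + 2 = 12)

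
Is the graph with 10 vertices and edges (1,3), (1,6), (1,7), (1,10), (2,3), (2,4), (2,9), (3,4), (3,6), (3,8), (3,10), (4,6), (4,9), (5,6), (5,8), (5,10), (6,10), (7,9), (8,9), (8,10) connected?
Yes (BFS from 1 visits [1, 3, 6, 7, 10, 2, 4, 8, 5, 9] — all 10 vertices reached)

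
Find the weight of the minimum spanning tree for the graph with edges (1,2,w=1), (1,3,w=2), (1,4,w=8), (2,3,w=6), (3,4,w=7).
10 (MST edges: (1,2,w=1), (1,3,w=2), (3,4,w=7); sum of weights 1 + 2 + 7 = 10)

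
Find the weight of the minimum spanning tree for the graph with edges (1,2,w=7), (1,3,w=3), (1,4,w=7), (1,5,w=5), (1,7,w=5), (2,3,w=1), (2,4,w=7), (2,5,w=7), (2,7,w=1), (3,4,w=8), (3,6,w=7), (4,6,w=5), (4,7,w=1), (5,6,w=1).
12 (MST edges: (1,3,w=3), (1,5,w=5), (2,3,w=1), (2,7,w=1), (4,7,w=1), (5,6,w=1); sum of weights 3 + 5 + 1 + 1 + 1 + 1 = 12)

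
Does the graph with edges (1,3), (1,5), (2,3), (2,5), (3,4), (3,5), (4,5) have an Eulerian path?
Yes — and in fact it has an Eulerian circuit (the graph is connected and all 5 vertices have even degree)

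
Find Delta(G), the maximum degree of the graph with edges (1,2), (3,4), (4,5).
2 (attained at vertex 4)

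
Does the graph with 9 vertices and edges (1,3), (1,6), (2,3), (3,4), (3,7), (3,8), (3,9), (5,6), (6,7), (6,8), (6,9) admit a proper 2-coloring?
Yes. Partition: {1, 2, 4, 5, 7, 8, 9}, {3, 6}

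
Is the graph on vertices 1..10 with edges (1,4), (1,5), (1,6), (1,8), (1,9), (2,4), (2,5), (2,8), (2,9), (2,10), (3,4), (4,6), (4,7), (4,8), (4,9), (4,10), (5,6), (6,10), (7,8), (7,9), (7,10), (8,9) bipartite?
No (odd cycle of length 3: 5 -> 1 -> 6 -> 5)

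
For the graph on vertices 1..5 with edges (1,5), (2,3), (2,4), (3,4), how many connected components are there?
2 (components: {1, 5}, {2, 3, 4})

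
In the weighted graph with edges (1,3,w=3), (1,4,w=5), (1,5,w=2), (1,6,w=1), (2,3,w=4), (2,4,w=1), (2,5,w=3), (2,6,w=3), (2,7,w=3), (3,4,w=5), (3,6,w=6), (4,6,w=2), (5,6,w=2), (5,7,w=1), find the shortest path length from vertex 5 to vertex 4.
4 (path: 5 -> 6 -> 4; weights 2 + 2 = 4)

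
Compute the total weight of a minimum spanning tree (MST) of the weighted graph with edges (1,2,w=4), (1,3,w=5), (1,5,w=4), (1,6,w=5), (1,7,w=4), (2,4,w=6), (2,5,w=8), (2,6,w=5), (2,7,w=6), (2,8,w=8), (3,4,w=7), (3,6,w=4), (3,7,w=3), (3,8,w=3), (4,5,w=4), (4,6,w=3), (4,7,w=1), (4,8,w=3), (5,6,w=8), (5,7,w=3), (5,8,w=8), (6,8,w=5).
21 (MST edges: (1,2,w=4), (1,7,w=4), (3,7,w=3), (3,8,w=3), (4,6,w=3), (4,7,w=1), (5,7,w=3); sum of weights 4 + 4 + 3 + 3 + 3 + 1 + 3 = 21)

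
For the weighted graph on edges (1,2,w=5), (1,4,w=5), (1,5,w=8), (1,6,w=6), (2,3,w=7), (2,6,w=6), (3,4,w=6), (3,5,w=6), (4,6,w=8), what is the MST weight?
28 (MST edges: (1,2,w=5), (1,4,w=5), (1,6,w=6), (3,4,w=6), (3,5,w=6); sum of weights 5 + 5 + 6 + 6 + 6 = 28)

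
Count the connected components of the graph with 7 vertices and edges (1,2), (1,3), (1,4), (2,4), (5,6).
3 (components: {1, 2, 3, 4}, {5, 6}, {7})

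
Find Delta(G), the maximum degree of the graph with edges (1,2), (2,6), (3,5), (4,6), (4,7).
2 (attained at vertices 2, 4, 6)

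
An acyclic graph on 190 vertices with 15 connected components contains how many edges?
175 (Each of the 15 component trees on V_i vertices has V_i - 1 edges; summing gives V - C = 190 - 15 = 175)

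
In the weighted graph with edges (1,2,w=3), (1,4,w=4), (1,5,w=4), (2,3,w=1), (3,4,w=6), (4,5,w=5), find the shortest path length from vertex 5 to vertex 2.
7 (path: 5 -> 1 -> 2; weights 4 + 3 = 7)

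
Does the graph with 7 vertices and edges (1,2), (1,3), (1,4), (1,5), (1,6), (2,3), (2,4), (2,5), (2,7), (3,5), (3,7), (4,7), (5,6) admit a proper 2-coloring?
No (odd cycle of length 3: 5 -> 1 -> 6 -> 5)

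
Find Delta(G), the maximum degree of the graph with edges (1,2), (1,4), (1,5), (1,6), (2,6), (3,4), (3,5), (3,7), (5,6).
4 (attained at vertex 1)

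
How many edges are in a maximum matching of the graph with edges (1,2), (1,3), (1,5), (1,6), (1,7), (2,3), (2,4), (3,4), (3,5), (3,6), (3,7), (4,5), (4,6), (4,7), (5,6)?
3 (matching: (1,7), (3,6), (4,5); upper bound floor(n/2) = floor(7/2) = 3)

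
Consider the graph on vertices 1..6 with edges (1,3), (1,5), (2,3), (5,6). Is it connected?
No, it has 2 components: {1, 2, 3, 5, 6}, {4}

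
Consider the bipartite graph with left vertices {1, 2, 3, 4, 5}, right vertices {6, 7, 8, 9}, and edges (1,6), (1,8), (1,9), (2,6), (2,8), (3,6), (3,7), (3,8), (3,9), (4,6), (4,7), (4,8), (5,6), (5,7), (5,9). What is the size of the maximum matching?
4 (matching: (1,9), (2,8), (3,7), (4,6); upper bound min(|L|,|R|) = min(5,4) = 4)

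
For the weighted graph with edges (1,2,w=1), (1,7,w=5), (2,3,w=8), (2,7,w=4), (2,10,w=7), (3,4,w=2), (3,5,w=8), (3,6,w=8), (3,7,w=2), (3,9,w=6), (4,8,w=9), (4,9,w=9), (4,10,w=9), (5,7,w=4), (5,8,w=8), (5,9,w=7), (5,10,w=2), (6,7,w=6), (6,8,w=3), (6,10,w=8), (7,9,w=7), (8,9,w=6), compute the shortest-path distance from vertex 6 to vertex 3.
8 (path: 6 -> 3; weights 8 = 8)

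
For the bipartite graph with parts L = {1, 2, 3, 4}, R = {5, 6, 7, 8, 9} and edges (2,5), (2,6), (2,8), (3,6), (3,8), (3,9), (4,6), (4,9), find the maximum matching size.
3 (matching: (2,8), (3,9), (4,6); upper bound min(|L|,|R|) = min(4,5) = 4)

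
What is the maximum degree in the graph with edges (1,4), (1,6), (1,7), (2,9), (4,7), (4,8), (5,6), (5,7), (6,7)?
4 (attained at vertex 7)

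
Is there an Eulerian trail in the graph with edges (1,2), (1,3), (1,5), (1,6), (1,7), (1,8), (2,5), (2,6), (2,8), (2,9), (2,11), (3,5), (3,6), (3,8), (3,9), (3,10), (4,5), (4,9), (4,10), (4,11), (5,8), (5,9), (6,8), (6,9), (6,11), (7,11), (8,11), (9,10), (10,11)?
Yes — and in fact it has an Eulerian circuit (the graph is connected and all 11 vertices have even degree)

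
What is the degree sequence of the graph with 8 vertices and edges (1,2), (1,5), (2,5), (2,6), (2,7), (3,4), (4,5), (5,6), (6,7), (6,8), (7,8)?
[4, 4, 4, 3, 2, 2, 2, 1] (degrees: deg(1)=2, deg(2)=4, deg(3)=1, deg(4)=2, deg(5)=4, deg(6)=4, deg(7)=3, deg(8)=2)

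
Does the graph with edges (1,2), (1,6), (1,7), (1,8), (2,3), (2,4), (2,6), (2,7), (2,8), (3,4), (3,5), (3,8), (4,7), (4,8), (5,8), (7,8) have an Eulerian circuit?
Yes (the graph is connected and all 8 vertices have even degree)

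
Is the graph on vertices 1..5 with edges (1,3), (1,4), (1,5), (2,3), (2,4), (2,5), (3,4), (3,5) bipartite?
No (odd cycle of length 3: 4 -> 1 -> 3 -> 4)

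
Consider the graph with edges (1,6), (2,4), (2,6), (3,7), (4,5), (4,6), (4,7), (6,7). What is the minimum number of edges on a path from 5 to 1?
3 (path: 5 -> 4 -> 6 -> 1, 3 edges)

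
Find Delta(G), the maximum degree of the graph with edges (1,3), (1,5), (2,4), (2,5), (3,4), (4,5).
3 (attained at vertices 4, 5)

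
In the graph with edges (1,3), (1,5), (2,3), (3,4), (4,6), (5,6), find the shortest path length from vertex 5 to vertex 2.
3 (path: 5 -> 1 -> 3 -> 2, 3 edges)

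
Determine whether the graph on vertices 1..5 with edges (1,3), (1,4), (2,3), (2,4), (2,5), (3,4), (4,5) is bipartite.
No (odd cycle of length 3: 3 -> 1 -> 4 -> 3)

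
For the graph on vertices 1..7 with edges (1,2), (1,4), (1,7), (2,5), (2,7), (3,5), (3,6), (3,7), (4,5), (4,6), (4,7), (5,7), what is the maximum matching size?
3 (matching: (2,5), (3,7), (4,6); upper bound floor(n/2) = floor(7/2) = 3)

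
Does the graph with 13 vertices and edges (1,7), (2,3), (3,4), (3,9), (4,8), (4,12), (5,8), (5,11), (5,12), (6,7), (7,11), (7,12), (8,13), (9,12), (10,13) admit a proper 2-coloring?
Yes. Partition: {1, 3, 6, 8, 10, 11, 12}, {2, 4, 5, 7, 9, 13}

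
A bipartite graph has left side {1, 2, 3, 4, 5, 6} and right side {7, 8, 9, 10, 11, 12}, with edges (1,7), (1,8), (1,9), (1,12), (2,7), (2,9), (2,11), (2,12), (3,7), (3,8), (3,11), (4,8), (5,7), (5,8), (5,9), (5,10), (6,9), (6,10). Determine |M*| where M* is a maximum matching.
6 (matching: (1,12), (2,11), (3,7), (4,8), (5,10), (6,9); upper bound min(|L|,|R|) = min(6,6) = 6)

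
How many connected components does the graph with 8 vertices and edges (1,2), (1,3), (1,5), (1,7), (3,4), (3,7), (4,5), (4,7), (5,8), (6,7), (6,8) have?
1 (components: {1, 2, 3, 4, 5, 6, 7, 8})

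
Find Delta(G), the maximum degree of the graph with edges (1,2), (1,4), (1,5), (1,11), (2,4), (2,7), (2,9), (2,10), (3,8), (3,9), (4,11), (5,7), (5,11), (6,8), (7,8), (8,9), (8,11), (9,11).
5 (attained at vertices 2, 8, 11)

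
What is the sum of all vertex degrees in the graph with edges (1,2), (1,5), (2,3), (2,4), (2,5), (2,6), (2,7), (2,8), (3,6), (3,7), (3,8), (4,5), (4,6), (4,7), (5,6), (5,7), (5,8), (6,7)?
36 (handshake: sum of degrees = 2|E| = 2 x 18 = 36)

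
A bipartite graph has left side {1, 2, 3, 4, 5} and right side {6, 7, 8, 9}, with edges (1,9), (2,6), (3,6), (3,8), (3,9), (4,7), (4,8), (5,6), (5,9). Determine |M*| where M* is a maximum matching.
4 (matching: (1,9), (2,6), (3,8), (4,7); upper bound min(|L|,|R|) = min(5,4) = 4)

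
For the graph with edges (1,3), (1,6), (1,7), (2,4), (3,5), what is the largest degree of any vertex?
3 (attained at vertex 1)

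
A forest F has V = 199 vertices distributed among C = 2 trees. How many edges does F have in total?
197 (Each of the 2 component trees on V_i vertices has V_i - 1 edges; summing gives V - C = 199 - 2 = 197)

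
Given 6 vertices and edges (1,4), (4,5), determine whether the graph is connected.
No, it has 4 components: {1, 4, 5}, {2}, {3}, {6}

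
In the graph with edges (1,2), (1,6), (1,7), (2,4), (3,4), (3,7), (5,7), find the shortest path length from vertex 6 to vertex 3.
3 (path: 6 -> 1 -> 7 -> 3, 3 edges)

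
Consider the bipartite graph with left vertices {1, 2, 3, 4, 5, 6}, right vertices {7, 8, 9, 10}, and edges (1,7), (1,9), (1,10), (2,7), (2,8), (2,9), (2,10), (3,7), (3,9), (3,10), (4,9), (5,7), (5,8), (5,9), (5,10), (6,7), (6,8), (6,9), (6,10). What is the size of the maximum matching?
4 (matching: (1,10), (2,9), (3,7), (5,8); upper bound min(|L|,|R|) = min(6,4) = 4)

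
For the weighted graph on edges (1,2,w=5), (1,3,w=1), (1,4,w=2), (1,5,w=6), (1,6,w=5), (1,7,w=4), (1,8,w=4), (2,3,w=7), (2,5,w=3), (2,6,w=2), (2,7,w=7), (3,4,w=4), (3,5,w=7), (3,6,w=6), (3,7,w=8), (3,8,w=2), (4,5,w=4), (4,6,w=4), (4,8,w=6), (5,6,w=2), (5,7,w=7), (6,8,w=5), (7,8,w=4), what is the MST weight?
17 (MST edges: (1,3,w=1), (1,4,w=2), (1,7,w=4), (2,6,w=2), (3,8,w=2), (4,5,w=4), (5,6,w=2); sum of weights 1 + 2 + 4 + 2 + 2 + 4 + 2 = 17)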